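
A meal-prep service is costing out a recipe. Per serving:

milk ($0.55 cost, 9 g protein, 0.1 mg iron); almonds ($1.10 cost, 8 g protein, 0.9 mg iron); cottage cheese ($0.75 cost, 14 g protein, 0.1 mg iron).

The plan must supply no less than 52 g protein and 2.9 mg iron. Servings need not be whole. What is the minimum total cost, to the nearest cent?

$4.80

Check every corner: each single food scaled to meet both minima, and each pair solved so both constraints bind.
milk only: max(52/9, 2.9/0.1) = 29 servings → $15.95.
almonds only: max(52/8, 2.9/0.9) = 6.5 servings → $7.15.
cottage cheese only: max(52/14, 2.9/0.1) = 29 servings → $21.75.
milk + almonds with both tight: 3.233 servings and 2.863 servings → $4.93.
milk + cottage cheese: intersection lies outside the first quadrant.
almonds + cottage cheese with both tight: 3 servings and 2 servings → $4.80.
The minimum over all feasible corners is $4.80.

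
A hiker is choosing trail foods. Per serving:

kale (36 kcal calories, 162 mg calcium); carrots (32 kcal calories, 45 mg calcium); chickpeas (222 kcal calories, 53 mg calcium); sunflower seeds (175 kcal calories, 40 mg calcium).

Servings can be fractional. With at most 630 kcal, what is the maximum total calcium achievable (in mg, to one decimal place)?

Calcium per kcal: kale 4.5, carrots 1.406, chickpeas 0.2387, sunflower seeds 0.2286.
With no serving limits, spend the whole calories allowance on kale: 630 kcal / 36 kcal × 162 mg = 2835.0 mg.

2835.0 mg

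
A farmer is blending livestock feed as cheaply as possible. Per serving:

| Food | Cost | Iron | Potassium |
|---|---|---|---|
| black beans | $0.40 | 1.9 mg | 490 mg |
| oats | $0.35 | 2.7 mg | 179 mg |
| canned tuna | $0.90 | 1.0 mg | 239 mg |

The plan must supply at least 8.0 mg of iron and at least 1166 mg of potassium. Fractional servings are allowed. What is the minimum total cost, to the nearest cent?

Minimising a linear cost over {iron ≥ 8.0, potassium ≥ 1166, servings ≥ 0} — the optimum is at a vertex, using one or two foods.
black beans only: max(8.0/1.9, 1166/490) = 4.211 servings → $1.68.
oats only: max(8.0/2.7, 1166/179) = 6.514 servings → $2.28.
canned tuna only: max(8.0/1.0, 1166/239) = 8 servings → $7.20.
black beans + oats with both tight: 1.746 servings and 1.734 servings → $1.31.
black beans + canned tuna: intersection lies outside the first quadrant.
oats + canned tuna with both tight: 1.6 servings and 3.68 servings → $3.87.
The minimum over all feasible corners is $1.31.

$1.31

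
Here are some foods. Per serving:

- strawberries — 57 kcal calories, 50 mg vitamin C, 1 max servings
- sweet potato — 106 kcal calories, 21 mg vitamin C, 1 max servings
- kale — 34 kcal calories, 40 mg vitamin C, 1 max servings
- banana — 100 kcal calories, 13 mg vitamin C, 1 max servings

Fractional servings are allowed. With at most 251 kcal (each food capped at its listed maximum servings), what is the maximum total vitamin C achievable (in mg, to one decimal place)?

Vitamin C per kcal: kale 1.176, strawberries 0.8772, sweet potato 0.1981, banana 0.13.
Take 1 serving of kale: uses 34 kcal, +40.0 mg vitamin C (running total 40.0 mg).
Take 1 serving of strawberries: uses 57 kcal, +50.0 mg vitamin C (running total 90.0 mg).
Take 1 serving of sweet potato: uses 106 kcal, +21.0 mg vitamin C (running total 111.0 mg).
Take 0.54 servings of banana: uses 54 kcal, +7.0 mg vitamin C (running total 118.0 mg).
Filling greedily by vitamin C-per-kcal is optimal for one linear limit, giving 118.0 mg.

118.0 mg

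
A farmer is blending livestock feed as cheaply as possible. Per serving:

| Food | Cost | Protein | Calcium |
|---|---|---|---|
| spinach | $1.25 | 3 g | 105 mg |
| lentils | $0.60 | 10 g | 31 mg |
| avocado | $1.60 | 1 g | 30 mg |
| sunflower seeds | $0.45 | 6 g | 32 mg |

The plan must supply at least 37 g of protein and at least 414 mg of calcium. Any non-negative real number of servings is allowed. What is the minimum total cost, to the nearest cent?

An LP optimum is at a vertex; with two nutrient constraints at most two foods are used. Check each candidate.
spinach only: max(37/3, 414/105) = 12.33 servings → $15.42.
lentils only: max(37/10, 414/31) = 13.35 servings → $8.01.
avocado only: max(37/1, 414/30) = 37 servings → $59.20.
sunflower seeds only: max(37/6, 414/32) = 12.94 servings → $5.82.
spinach + lentils with both tight: 3.127 servings and 2.762 servings → $5.57.
spinach + avocado: intersection lies outside the first quadrant.
spinach + sunflower seeds with both tight: 2.434 servings and 4.949 servings → $5.27.
lentils + avocado with both tight: 2.587 servings and 11.13 servings → $19.35.
lentils + sunflower seeds with both targets exact would need a negative amount; discard.
avocado + sunflower seeds with both tight: 8.784 servings and 4.703 servings → $16.17.
Cheapest feasible corner: $5.27.

$5.27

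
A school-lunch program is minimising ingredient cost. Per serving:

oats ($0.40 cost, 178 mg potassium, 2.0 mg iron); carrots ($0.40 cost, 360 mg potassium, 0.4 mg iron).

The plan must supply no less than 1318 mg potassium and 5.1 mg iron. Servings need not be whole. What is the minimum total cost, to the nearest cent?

$1.87

At the optimum either one food covers both requirements or two foods hit both targets exactly; no other combination can be cheaper.
oats only: max(1318/178, 5.1/2.0) = 7.404 servings → $2.96.
carrots only: max(1318/360, 5.1/0.4) = 12.75 servings → $5.10.
oats + carrots with both tight: 2.017 servings and 2.664 servings → $1.87.
The minimum over all feasible corners is $1.87.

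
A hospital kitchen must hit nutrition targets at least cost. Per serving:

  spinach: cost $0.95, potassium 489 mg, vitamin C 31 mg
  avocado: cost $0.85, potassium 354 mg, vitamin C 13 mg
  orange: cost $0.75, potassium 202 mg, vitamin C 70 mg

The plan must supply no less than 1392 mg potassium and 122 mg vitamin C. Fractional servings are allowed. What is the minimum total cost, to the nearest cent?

This is a tiny linear program; its minimum lies at a vertex of the feasible set. List the vertices and price them.
spinach only: max(1392/489, 122/31) = 3.935 servings → $3.74.
avocado only: max(1392/354, 122/13) = 9.385 servings → $7.98.
orange only: max(1392/202, 122/70) = 6.891 servings → $5.17.
spinach + avocado: intersection lies outside the first quadrant.
spinach + orange with both tight: 2.603 servings and 0.5902 servings → $2.92.
avocado + orange with both tight: 3.286 servings and 1.133 servings → $3.64.
So the least-cost plan costs $2.92.

$2.92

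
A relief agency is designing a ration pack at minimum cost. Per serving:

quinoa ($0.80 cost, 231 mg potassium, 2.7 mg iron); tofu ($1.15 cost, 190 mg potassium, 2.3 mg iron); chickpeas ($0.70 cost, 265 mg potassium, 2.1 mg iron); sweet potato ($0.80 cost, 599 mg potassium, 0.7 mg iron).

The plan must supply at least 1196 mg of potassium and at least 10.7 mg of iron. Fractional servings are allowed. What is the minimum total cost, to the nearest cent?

quinoa only: max(1196/231, 10.7/2.7) = 5.177 servings → $4.14.
tofu only: max(1196/190, 10.7/2.3) = 6.295 servings → $7.24.
chickpeas only: max(1196/265, 10.7/2.1) = 5.095 servings → $3.57.
sweet potato only: max(1196/599, 10.7/0.7) = 15.29 servings → $12.23.
quinoa + tofu: the both-tight solution has a negative serving — not a feasible corner.
quinoa + chickpeas with both tight: 1.406 servings and 3.288 servings → $3.43.
quinoa + sweet potato with both tight: 3.828 servings and 0.5204 servings → $3.48.
tofu + chickpeas with both tight: 1.539 servings and 3.41 servings → $4.16.
tofu + sweet potato with both tight: 4.477 servings and 0.5767 servings → $5.61.
chickpeas + sweet potato: the both-tight solution has a negative serving — not a feasible corner.
So the least-cost plan costs $3.43.

$3.43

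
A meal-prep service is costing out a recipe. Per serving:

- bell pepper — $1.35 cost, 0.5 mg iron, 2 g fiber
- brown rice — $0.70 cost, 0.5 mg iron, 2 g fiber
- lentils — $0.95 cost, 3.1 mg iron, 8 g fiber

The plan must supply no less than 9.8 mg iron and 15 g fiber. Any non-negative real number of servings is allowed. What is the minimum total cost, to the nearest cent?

With two linear requirements the optimum uses one or two foods; enumerate the corners.
bell pepper only: max(9.8/0.5, 15/2) = 19.6 servings → $26.46.
brown rice only: max(9.8/0.5, 15/2) = 19.6 servings → $13.72.
lentils only: max(9.8/3.1, 15/8) = 3.161 servings → $3.00.
bell pepper + brown rice (both tight): parallel constraints — no distinct corner.
bell pepper + lentils: intersection lies outside the first quadrant.
brown rice + lentils with both targets exact would need a negative amount; discard.
So the least-cost plan costs $3.00.

$3.00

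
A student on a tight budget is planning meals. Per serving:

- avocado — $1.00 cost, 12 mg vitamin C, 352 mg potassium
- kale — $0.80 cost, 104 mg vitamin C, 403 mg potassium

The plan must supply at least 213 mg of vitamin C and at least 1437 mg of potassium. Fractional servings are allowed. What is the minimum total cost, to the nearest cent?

avocado only: max(213/12, 1437/352) = 17.75 servings → $17.75.
kale only: max(213/104, 1437/403) = 3.566 servings → $2.85.
avocado + kale with both tight: 2.002 servings and 1.817 servings → $3.46.
So the least-cost plan costs $2.85.

$2.85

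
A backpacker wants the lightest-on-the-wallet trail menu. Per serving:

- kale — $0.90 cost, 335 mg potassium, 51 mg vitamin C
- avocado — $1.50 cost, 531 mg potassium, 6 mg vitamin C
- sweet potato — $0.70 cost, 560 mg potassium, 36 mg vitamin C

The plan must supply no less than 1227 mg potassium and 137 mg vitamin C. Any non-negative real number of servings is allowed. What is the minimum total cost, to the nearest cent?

For a min-cost LP with two ≥-constraints, a basic feasible solution has at most two positive variables.
kale only: max(1227/335, 137/51) = 3.663 servings → $3.30.
avocado only: max(1227/531, 137/6) = 22.83 servings → $34.25.
sweet potato only: max(1227/560, 137/36) = 3.806 servings → $2.66.
kale + avocado with both tight: 2.608 servings and 0.6654 servings → $3.35.
kale + sweet potato with both tight: 1.973 servings and 1.011 servings → $2.48.
avocado + sweet potato: intersection lies outside the first quadrant.
Cheapest feasible corner: $2.48.

$2.48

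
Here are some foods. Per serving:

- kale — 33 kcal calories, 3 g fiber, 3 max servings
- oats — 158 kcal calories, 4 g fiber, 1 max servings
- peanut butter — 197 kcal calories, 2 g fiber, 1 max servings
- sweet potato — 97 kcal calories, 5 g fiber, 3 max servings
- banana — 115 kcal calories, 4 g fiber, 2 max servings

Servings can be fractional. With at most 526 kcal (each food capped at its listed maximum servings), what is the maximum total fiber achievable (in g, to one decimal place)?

Fiber per kcal: kale 0.09091, sweet potato 0.05155, banana 0.03478, oats 0.02532, peanut butter 0.01015.
Take 3 servings of kale: uses 99 kcal, +9.0 g fiber (running total 9.0 g).
Take 3 servings of sweet potato: uses 291 kcal, +15.0 g fiber (running total 24.0 g).
Take 1.183 servings of banana: uses 136 kcal, +4.7 g fiber (running total 28.7 g).
Greedy by best ratio exhausts the calories allowance optimally: 28.7 g.

28.7 g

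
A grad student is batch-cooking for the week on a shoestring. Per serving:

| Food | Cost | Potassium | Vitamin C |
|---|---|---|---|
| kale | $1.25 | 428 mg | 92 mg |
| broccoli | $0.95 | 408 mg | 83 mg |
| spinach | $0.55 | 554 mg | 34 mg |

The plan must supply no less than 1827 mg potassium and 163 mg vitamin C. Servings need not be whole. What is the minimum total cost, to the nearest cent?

$2.29

This is a tiny linear program; its minimum lies at a vertex of the feasible set. List the vertices and price them.
kale only: max(1827/428, 163/92) = 4.269 servings → $5.34.
broccoli only: max(1827/408, 163/83) = 4.478 servings → $4.25.
spinach only: max(1827/554, 163/34) = 4.794 servings → $2.64.
kale + broccoli: intersection lies outside the first quadrant.
kale + spinach with both tight: 0.7739 servings and 2.7 servings → $2.45.
broccoli + spinach with both tight: 0.8777 servings and 2.651 servings → $2.29.
So the least-cost plan costs $2.29.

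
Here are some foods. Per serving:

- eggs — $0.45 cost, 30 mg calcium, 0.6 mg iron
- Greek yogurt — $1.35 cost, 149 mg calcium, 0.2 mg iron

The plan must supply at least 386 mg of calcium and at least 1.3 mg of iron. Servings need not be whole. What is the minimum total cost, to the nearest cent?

With two linear requirements the optimum uses one or two foods; enumerate the corners.
eggs only: max(386/30, 1.3/0.6) = 12.87 servings → $5.79.
Greek yogurt only: max(386/149, 1.3/0.2) = 6.5 servings → $8.78.
eggs + Greek yogurt with both tight: 1.397 servings and 2.309 servings → $3.75.
Cheapest feasible corner: $3.75.

$3.75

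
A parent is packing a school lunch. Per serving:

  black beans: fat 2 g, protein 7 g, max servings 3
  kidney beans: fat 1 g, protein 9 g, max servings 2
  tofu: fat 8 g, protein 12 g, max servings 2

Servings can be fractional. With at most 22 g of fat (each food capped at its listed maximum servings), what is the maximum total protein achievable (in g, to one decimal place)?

Protein per g fat: kidney beans 9, black beans 3.5, tofu 1.5.
Take 2 servings of kidney beans: uses 2 g fat, +18.0 g protein (running total 18.0 g).
Take 3 servings of black beans: uses 6 g fat, +21.0 g protein (running total 39.0 g).
Take 1.75 servings of tofu: uses 14 g fat, +21.0 g protein (running total 60.0 g).
Greedy by best ratio exhausts the fat allowance optimally: 60.0 g.

60.0 g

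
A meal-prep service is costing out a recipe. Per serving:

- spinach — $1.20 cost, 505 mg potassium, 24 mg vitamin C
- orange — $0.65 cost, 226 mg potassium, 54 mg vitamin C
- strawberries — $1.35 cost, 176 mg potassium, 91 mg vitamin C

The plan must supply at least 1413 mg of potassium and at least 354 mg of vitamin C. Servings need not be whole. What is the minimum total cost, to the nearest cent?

Check every corner: each single food scaled to meet both minima, and each pair solved so both constraints bind.
spinach only: max(1413/505, 354/24) = 14.75 servings → $17.70.
orange only: max(1413/226, 354/54) = 6.556 servings → $4.26.
strawberries only: max(1413/176, 354/91) = 8.028 servings → $10.84.
spinach + orange with both targets exact would need a negative amount; discard.
spinach + strawberries with both tight: 1.588 servings and 3.471 servings → $6.59.
orange + strawberries with both tight: 5.992 servings and 0.3347 servings → $4.35.
So the least-cost plan costs $4.26.

$4.26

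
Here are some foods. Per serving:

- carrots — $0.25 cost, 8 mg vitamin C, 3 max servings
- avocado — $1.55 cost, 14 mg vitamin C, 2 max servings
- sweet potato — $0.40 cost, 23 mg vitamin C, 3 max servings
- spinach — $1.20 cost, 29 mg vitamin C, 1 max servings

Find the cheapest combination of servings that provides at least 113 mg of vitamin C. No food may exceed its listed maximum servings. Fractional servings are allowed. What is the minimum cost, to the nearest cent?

$2.78

Cost per mg of vitamin C: sweet potato $0.0174, carrots $0.0312, spinach $0.0414, avocado $0.1107.
Take 3 servings of sweet potato: +69.0 mg vitamin C for $1.20 (total $1.20, still need 44.0 mg).
Take 3 servings of carrots: +24.0 mg vitamin C for $0.75 (total $1.95, still need 20.0 mg).
Take 0.6897 servings of spinach: +20.0 mg vitamin C for $0.83 (total $2.78, still need 0.0 mg).
Greedy by cheapest-per-mg is optimal for a single linear constraint, so the minimum cost is $2.78.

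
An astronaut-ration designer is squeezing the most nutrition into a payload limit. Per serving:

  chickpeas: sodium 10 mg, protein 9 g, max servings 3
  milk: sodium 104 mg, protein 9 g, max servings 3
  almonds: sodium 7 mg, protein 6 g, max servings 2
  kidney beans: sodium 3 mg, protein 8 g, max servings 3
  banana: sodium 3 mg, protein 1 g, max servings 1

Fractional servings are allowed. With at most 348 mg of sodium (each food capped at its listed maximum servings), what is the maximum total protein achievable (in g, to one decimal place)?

Protein per mg sodium: kidney beans 2.667, chickpeas 0.9, almonds 0.8571, banana 0.3333, milk 0.08654.
Take 3 servings of kidney beans: uses 9 mg sodium, +24.0 g protein (running total 24.0 g).
Take 3 servings of chickpeas: uses 30 mg sodium, +27.0 g protein (running total 51.0 g).
Take 2 servings of almonds: uses 14 mg sodium, +12.0 g protein (running total 63.0 g).
Take 1 serving of banana: uses 3 mg sodium, +1.0 g protein (running total 64.0 g).
Take 2.808 servings of milk: uses 292 mg sodium, +25.3 g protein (running total 89.3 g).
Filling greedily by protein-per-mg sodium is optimal for one linear limit, giving 89.3 g.

89.3 g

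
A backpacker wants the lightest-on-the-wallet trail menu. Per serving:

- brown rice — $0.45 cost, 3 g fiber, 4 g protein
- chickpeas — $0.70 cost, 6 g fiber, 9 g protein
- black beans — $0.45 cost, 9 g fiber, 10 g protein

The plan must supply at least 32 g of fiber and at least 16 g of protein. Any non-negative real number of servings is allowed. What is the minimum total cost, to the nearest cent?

$1.60

This is a tiny linear program; its minimum lies at a vertex of the feasible set. List the vertices and price them.
brown rice only: max(32/3, 16/4) = 10.67 servings → $4.80.
chickpeas only: max(32/6, 16/9) = 5.333 servings → $3.73.
black beans only: max(32/9, 16/10) = 3.556 servings → $1.60.
brown rice + chickpeas with both targets exact would need a negative amount; discard.
brown rice + black beans with both targets exact would need a negative amount; discard.
chickpeas + black beans with both targets exact would need a negative amount; discard.
The minimum over all feasible corners is $1.60.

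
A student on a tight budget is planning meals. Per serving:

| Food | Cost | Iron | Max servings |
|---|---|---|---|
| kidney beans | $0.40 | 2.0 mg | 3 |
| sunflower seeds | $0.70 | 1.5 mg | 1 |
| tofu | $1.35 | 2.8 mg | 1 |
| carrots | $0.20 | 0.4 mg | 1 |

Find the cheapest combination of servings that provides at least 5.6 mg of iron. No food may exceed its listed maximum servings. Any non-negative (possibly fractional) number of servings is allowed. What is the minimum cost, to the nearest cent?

Cost per mg of iron: kidney beans $0.2000, sunflower seeds $0.4667, tofu $0.4821, carrots $0.5000.
Take 2.8 servings of kidney beans: +5.6 mg iron for $1.12 (total $1.12, still need 0.0 mg).
Greedy by cheapest-per-mg is optimal for a single linear constraint, so the minimum cost is $1.12.

$1.12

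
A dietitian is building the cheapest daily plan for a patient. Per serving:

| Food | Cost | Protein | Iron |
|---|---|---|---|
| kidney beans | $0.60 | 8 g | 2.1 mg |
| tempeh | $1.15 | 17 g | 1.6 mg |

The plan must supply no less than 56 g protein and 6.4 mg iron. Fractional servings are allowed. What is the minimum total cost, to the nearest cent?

kidney beans only: max(56/8, 6.4/2.1) = 7 servings → $4.20.
tempeh only: max(56/17, 6.4/1.6) = 4 servings → $4.60.
kidney beans + tempeh with both tight: 0.8384 servings and 2.9 servings → $3.84.
So the least-cost plan costs $3.84.

$3.84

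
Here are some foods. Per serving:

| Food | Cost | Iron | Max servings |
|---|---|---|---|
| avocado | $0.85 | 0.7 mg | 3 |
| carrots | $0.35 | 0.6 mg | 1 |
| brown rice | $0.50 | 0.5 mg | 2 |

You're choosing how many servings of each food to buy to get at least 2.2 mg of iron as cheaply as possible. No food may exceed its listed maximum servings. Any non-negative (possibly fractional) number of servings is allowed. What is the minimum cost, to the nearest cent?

Cost per mg of iron: carrots $0.5833, brown rice $1.0000, avocado $1.2143.
Take 1 serving of carrots: +0.6 mg iron for $0.35 (total $0.35, still need 1.6 mg).
Take 2 servings of brown rice: +1.0 mg iron for $1.00 (total $1.35, still need 0.6 mg).
Take 0.8571 servings of avocado: +0.6 mg iron for $0.73 (total $2.08, still need 0.0 mg).
Greedy by cheapest-per-mg is optimal for a single linear constraint, so the minimum cost is $2.08.

$2.08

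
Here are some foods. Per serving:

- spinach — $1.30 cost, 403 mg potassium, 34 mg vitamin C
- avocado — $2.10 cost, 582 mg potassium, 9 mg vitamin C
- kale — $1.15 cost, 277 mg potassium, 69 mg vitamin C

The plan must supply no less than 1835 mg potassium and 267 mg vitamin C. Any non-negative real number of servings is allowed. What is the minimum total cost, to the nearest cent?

Minimising a linear cost over {potassium ≥ 1835, vitamin C ≥ 267, servings ≥ 0} — the optimum is at a vertex, using one or two foods.
spinach only: max(1835/403, 267/34) = 7.853 servings → $10.21.
avocado only: max(1835/582, 267/9) = 29.67 servings → $62.30.
kale only: max(1835/277, 267/69) = 6.625 servings → $7.62.
spinach + avocado: intersection lies outside the first quadrant.
spinach + kale with both tight: 2.863 servings and 2.459 servings → $6.55.
avocado + kale with both tight: 1.398 servings and 3.687 servings → $7.18.
The minimum over all feasible corners is $6.55.

$6.55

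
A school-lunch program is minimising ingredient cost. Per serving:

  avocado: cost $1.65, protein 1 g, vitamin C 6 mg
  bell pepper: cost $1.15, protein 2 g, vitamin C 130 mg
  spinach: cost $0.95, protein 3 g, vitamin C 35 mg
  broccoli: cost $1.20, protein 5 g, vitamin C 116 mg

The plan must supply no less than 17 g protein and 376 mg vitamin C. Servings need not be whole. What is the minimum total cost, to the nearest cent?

avocado only: max(17/1, 376/6) = 62.67 servings → $103.40.
bell pepper only: max(17/2, 376/130) = 8.5 servings → $9.78.
spinach only: max(17/3, 376/35) = 10.74 servings → $10.21.
broccoli only: max(17/5, 376/116) = 3.4 servings → $4.08.
avocado + bell pepper with both tight: 12.36 servings and 2.322 servings → $23.06.
avocado + spinach with both targets exact would need a negative amount; discard.
avocado + broccoli with both tight: 1.07 servings and 3.186 servings → $5.59.
bell pepper + spinach with both tight: 1.666 servings and 4.556 servings → $6.24.
bell pepper + broccoli: the both-tight solution has a negative serving — not a feasible corner.
spinach + broccoli with both tight: 0.5318 servings and 3.081 servings → $4.20.
The minimum over all feasible corners is $4.08.

$4.08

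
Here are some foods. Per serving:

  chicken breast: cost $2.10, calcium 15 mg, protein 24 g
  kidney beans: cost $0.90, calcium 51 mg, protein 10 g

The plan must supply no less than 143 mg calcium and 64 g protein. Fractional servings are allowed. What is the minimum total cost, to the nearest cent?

Two binding constraints pin down two serving amounts, so the optimal mix uses at most two foods. The candidates are each food alone (scaled to the tighter of calcium/protein) and each pair with both constraints tight.
chicken breast only: max(143/15, 64/24) = 9.533 servings → $20.02.
kidney beans only: max(143/51, 64/10) = 6.4 servings → $5.76.
chicken breast + kidney beans with both tight: 1.708 servings and 2.302 servings → $5.66.
So the least-cost plan costs $5.66.

$5.66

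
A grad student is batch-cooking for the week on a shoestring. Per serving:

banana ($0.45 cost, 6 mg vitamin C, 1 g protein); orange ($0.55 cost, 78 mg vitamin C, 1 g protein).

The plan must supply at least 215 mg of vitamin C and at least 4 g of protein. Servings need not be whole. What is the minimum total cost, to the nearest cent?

banana only: max(215/6, 4/1) = 35.83 servings → $16.12.
orange only: max(215/78, 4/1) = 4 servings → $2.20.
banana + orange with both tight: 1.347 servings and 2.653 servings → $2.07.
The minimum over all feasible corners is $2.07.

$2.07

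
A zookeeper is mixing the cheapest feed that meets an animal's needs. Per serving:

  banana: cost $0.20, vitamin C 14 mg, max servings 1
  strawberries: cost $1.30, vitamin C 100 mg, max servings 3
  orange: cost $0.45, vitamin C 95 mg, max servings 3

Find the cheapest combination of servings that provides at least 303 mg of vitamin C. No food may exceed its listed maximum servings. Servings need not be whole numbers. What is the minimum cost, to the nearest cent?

$1.58

Cost per mg of vitamin C: orange $0.0047, strawberries $0.0130, banana $0.0143.
Take 3 servings of orange: +285.0 mg vitamin C for $1.35 (total $1.35, still need 18.0 mg).
Take 0.18 servings of strawberries: +18.0 mg vitamin C for $0.23 (total $1.58, still need 0.0 mg).
Greedy by cheapest-per-mg is optimal for a single linear constraint, so the minimum cost is $1.58.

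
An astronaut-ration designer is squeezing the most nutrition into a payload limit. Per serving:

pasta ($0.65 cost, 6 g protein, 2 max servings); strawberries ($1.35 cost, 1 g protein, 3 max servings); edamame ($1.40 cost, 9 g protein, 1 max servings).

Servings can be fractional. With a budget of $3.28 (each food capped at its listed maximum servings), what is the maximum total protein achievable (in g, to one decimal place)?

Protein per dollar: pasta 9.231, edamame 6.429, strawberries 0.7407.
Take 2 servings of pasta: spends $1.30, +12.0 g protein (running total 12.0 g).
Take 1 serving of edamame: spends $1.40, +9.0 g protein (running total 21.0 g).
Take 0.4296 servings of strawberries: spends $0.58, +0.4 g protein (running total 21.4 g).
Filling greedily by protein-per-dollar is optimal for one linear limit, giving 21.4 g.

21.4 g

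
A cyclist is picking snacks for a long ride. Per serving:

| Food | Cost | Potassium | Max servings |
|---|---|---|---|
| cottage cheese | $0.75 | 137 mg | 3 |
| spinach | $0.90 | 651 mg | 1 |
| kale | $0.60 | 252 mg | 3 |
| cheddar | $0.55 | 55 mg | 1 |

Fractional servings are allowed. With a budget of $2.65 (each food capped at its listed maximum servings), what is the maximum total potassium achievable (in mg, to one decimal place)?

1386.0 mg

Potassium per dollar: spinach 723.3, kale 420, cottage cheese 182.7, cheddar 100.
Take 1 serving of spinach: spends $0.90, +651.0 mg potassium (running total 651.0 mg).
Take 2.917 servings of kale: spends $1.75, +735.0 mg potassium (running total 1386.0 mg).
Filling greedily by potassium-per-dollar is optimal for one linear limit, giving 1386.0 mg.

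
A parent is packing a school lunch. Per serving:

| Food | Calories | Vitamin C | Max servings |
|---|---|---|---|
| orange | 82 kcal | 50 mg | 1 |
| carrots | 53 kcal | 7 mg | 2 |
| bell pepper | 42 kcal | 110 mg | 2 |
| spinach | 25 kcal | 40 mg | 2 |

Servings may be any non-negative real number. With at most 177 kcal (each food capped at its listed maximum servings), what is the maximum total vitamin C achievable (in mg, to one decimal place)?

Vitamin C per kcal: bell pepper 2.619, spinach 1.6, orange 0.6098, carrots 0.1321.
Take 2 servings of bell pepper: uses 84 kcal, +220.0 mg vitamin C (running total 220.0 mg).
Take 2 servings of spinach: uses 50 kcal, +80.0 mg vitamin C (running total 300.0 mg).
Take 0.5244 servings of orange: uses 43 kcal, +26.2 mg vitamin C (running total 326.2 mg).
Filling greedily by vitamin C-per-kcal is optimal for one linear limit, giving 326.2 mg.

326.2 mg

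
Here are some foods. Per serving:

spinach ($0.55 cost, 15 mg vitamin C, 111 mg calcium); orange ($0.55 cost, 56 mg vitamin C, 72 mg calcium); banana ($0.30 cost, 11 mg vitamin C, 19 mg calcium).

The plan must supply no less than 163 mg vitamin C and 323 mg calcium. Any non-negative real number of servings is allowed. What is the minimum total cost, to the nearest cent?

$2.10

This is a tiny linear program; its minimum lies at a vertex of the feasible set. List the vertices and price them.
spinach only: max(163/15, 323/111) = 10.87 servings → $5.98.
orange only: max(163/56, 323/72) = 4.486 servings → $2.47.
banana only: max(163/11, 323/19) = 17 servings → $5.10.
spinach + orange with both tight: 1.237 servings and 2.579 servings → $2.10.
spinach + banana with both tight: 0.4872 servings and 14.15 servings → $4.51.
orange + banana: intersection lies outside the first quadrant.
So the least-cost plan costs $2.10.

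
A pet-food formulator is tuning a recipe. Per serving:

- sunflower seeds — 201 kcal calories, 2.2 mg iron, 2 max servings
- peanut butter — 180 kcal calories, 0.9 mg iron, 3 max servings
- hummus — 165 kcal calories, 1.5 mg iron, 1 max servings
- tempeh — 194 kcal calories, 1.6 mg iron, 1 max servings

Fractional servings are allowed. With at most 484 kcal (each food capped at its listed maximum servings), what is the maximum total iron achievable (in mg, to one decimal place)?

Iron per kcal: sunflower seeds 0.01095, hummus 0.009091, tempeh 0.008247, peanut butter 0.005.
Take 2 servings of sunflower seeds: uses 402 kcal, +4.4 mg iron (running total 4.4 mg).
Take 0.497 servings of hummus: uses 82 kcal, +0.7 mg iron (running total 5.1 mg).
Greedy by best ratio exhausts the calories allowance optimally: 5.1 mg.

5.1 mg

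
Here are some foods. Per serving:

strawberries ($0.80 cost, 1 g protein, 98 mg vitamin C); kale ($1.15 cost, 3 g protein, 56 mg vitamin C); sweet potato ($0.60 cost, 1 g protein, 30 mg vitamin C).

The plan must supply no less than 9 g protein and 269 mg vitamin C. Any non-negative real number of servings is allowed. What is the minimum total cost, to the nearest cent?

Check every corner: each single food scaled to meet both minima, and each pair solved so both constraints bind.
strawberries only: max(9/1, 269/98) = 9 servings → $7.20.
kale only: max(9/3, 269/56) = 4.804 servings → $5.52.
sweet potato only: max(9/1, 269/30) = 9 servings → $5.40.
strawberries + kale with both tight: 1.273 servings and 2.576 servings → $3.98.
strawberries + sweet potato: the both-tight solution has a negative serving — not a feasible corner.
kale + sweet potato with both tight: 0.02941 servings and 8.912 servings → $5.38.
The minimum over all feasible corners is $3.98.

$3.98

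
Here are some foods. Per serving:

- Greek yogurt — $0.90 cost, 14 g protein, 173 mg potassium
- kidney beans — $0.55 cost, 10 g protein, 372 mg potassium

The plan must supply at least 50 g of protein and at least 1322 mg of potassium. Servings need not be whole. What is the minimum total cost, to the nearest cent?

Greek yogurt only: max(50/14, 1322/173) = 7.642 servings → $6.88.
kidney beans only: max(50/10, 1322/372) = 5 servings → $2.75.
Greek yogurt + kidney beans with both tight: 1.547 servings and 2.834 servings → $2.95.
So the least-cost plan costs $2.75.

$2.75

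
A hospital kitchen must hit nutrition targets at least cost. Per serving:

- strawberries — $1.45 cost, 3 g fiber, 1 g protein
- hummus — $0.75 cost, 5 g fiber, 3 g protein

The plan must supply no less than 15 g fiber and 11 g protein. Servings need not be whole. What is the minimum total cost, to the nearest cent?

$2.75

strawberries only: max(15/3, 11/1) = 11 servings → $15.95.
hummus only: max(15/5, 11/3) = 3.667 servings → $2.75.
strawberries + hummus: intersection lies outside the first quadrant.
So the least-cost plan costs $2.75.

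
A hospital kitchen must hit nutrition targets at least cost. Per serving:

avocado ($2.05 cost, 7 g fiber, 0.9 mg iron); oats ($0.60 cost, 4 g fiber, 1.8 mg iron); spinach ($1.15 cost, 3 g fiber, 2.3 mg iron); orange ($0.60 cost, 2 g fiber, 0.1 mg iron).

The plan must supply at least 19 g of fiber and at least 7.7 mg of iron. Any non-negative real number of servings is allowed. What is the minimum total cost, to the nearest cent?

$2.85

At the optimum either one food covers both requirements or two foods hit both targets exactly; no other combination can be cheaper.
avocado only: max(19/7, 7.7/0.9) = 8.556 servings → $17.54.
oats only: max(19/4, 7.7/1.8) = 4.75 servings → $2.85.
spinach only: max(19/3, 7.7/2.3) = 6.333 servings → $7.28.
orange only: max(19/2, 7.7/0.1) = 77 servings → $46.20.
avocado + oats with both tight: 0.3778 servings and 4.089 servings → $3.23.
avocado + spinach with both tight: 1.537 servings and 2.746 servings → $6.31.
avocado + orange: intersection lies outside the first quadrant.
oats + spinach: intersection lies outside the first quadrant.
oats + orange with both tight: 4.219 servings and 1.062 servings → $3.17.
spinach + orange with both tight: 3.14 servings and 4.791 servings → $6.48.
Cheapest feasible corner: $2.85.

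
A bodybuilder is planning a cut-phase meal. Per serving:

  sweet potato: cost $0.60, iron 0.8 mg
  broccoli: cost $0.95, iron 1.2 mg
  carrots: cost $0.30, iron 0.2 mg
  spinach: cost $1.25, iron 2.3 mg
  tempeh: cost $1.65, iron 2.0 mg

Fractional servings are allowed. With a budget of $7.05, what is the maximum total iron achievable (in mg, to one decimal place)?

13.0 mg

Iron per dollar: spinach 1.84, sweet potato 1.333, broccoli 1.263, tempeh 1.212, carrots 0.6667.
With no serving limits, spend the whole cost allowance on spinach: $7.05 / $1.25 × 2.3 mg = 13.0 mg.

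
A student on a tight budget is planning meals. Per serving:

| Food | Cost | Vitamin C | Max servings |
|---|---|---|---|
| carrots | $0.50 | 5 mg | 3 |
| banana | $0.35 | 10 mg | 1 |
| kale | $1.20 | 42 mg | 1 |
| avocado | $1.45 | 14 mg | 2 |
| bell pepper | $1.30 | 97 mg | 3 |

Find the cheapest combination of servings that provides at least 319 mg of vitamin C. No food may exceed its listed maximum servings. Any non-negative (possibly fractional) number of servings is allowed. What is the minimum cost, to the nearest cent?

Cost per mg of vitamin C: bell pepper $0.0134, kale $0.0286, banana $0.0350, carrots $0.1000, avocado $0.1036.
Take 3 servings of bell pepper: +291.0 mg vitamin C for $3.90 (total $3.90, still need 28.0 mg).
Take 0.6667 servings of kale: +28.0 mg vitamin C for $0.80 (total $4.70, still need 0.0 mg).
Filling from the cheapest source first is optimal under one linear minimum: $4.70.

$4.70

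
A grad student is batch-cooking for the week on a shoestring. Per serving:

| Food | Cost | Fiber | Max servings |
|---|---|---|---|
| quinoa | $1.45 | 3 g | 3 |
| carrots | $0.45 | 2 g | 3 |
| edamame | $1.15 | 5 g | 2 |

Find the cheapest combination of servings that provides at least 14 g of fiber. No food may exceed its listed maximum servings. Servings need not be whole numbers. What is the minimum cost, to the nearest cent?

Cost per g of fiber: carrots $0.2250, edamame $0.2300, quinoa $0.4833.
Take 3 servings of carrots: +6.0 g fiber for $1.35 (total $1.35, still need 8.0 g).
Take 1.6 servings of edamame: +8.0 g fiber for $1.84 (total $3.19, still need 0.0 g).
Greedy by cheapest-per-g is optimal for a single linear constraint, so the minimum cost is $3.19.

$3.19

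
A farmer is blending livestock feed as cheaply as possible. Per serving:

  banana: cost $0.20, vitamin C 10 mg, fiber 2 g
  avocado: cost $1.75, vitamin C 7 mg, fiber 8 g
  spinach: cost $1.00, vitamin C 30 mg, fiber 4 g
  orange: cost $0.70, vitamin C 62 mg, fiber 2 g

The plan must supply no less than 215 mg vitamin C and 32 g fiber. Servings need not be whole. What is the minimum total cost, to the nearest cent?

Compare the cost at each extreme point of the feasible region.
banana only: max(215/10, 32/2) = 21.5 servings → $4.30.
avocado only: max(215/7, 32/8) = 30.71 servings → $53.75.
spinach only: max(215/30, 32/4) = 8 servings → $8.00.
orange only: max(215/62, 32/2) = 16 servings → $11.20.
banana + avocado: intersection lies outside the first quadrant.
banana + spinach with both tight: 5 servings and 5.5 servings → $6.50.
banana + orange with both tight: 14.94 servings and 1.058 servings → $3.73.
avocado + spinach with both tight: 0.4717 servings and 7.057 servings → $7.88.
avocado + orange with both tight: 3.224 servings and 3.104 servings → $7.81.
spinach + orange: intersection lies outside the first quadrant.
Cheapest feasible corner: $3.73.

$3.73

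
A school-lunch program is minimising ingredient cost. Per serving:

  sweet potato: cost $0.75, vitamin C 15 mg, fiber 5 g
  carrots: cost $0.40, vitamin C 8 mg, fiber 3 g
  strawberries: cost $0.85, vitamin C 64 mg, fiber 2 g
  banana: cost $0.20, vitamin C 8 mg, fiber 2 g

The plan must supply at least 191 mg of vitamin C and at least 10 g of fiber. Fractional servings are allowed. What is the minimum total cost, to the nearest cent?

sweet potato only: max(191/15, 10/5) = 12.73 servings → $9.55.
carrots only: max(191/8, 10/3) = 23.88 servings → $9.55.
strawberries only: max(191/64, 10/2) = 5 servings → $4.25.
banana only: max(191/8, 10/2) = 23.88 servings → $4.78.
sweet potato + carrots with both targets exact would need a negative amount; discard.
sweet potato + strawberries with both tight: 0.8897 servings and 2.776 servings → $3.03.
sweet potato + banana: intersection lies outside the first quadrant.
carrots + strawberries with both tight: 1.466 servings and 2.801 servings → $2.97.
carrots + banana with both targets exact would need a negative amount; discard.
strawberries + banana with both tight: 2.696 servings and 2.304 servings → $2.75.
So the least-cost plan costs $2.75.

$2.75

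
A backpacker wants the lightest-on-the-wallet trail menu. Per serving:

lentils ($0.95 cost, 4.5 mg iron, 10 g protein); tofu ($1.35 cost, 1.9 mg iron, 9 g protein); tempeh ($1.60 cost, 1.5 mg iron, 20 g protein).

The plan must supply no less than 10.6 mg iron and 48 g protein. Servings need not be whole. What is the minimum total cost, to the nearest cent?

$4.12

For a min-cost LP with two ≥-constraints, a basic feasible solution has at most two positive variables.
lentils only: max(10.6/4.5, 48/10) = 4.8 servings → $4.56.
tofu only: max(10.6/1.9, 48/9) = 5.579 servings → $7.53.
tempeh only: max(10.6/1.5, 48/20) = 7.067 servings → $11.31.
lentils + tofu with both tight: 0.1953 servings and 5.116 servings → $7.09.
lentils + tempeh with both tight: 1.867 servings and 1.467 servings → $4.12.
tofu + tempeh: the both-tight solution has a negative serving — not a feasible corner.
Cheapest feasible corner: $4.12.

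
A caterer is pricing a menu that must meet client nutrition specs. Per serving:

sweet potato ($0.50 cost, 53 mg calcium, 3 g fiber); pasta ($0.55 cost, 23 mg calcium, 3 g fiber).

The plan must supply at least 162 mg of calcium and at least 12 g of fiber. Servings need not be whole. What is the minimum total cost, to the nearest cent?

Compare the cost at each extreme point of the feasible region.
sweet potato only: max(162/53, 12/3) = 4 servings → $2.00.
pasta only: max(162/23, 12/3) = 7.043 servings → $3.87.
sweet potato + pasta with both tight: 2.333 servings and 1.667 servings → $2.08.
Cheapest feasible corner: $2.00.

$2.00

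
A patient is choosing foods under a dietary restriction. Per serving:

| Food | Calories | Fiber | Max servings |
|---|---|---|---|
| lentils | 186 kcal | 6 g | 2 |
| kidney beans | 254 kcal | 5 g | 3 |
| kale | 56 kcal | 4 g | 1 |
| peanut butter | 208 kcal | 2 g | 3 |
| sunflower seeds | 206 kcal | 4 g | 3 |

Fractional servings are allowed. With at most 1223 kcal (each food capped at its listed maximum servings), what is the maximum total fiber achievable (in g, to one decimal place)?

Fiber per kcal: kale 0.07143, lentils 0.03226, kidney beans 0.01969, sunflower seeds 0.01942, peanut butter 0.009615.
Take 1 serving of kale: uses 56 kcal, +4.0 g fiber (running total 4.0 g).
Take 2 servings of lentils: uses 372 kcal, +12.0 g fiber (running total 16.0 g).
Take 3 servings of kidney beans: uses 762 kcal, +15.0 g fiber (running total 31.0 g).
Take 0.1602 servings of sunflower seeds: uses 33 kcal, +0.6 g fiber (running total 31.6 g).
Greedy by best ratio exhausts the calories allowance optimally: 31.6 g.

31.6 g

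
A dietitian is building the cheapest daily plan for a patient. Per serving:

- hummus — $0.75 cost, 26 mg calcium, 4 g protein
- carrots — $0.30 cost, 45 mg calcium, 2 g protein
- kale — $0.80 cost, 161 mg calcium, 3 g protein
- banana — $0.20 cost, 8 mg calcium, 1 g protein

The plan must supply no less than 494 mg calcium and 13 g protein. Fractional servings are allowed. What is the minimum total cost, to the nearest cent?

$2.70

An LP optimum is at a vertex; with two nutrient constraints at most two foods are used. Check each candidate.
hummus only: max(494/26, 13/4) = 19 servings → $14.25.
carrots only: max(494/45, 13/2) = 10.98 servings → $3.29.
kale only: max(494/161, 13/3) = 4.333 servings → $3.47.
banana only: max(494/8, 13/1) = 61.75 servings → $12.35.
hummus + carrots with both targets exact would need a negative amount; discard.
hummus + kale with both tight: 1.08 servings and 2.894 servings → $3.12.
hummus + banana: the both-tight solution has a negative serving — not a feasible corner.
carrots + kale with both tight: 3.267 servings and 2.155 servings → $2.70.
carrots + banana with both targets exact would need a negative amount; discard.
kale + banana with both tight: 2.847 servings and 4.46 servings → $3.17.
The minimum over all feasible corners is $2.70.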